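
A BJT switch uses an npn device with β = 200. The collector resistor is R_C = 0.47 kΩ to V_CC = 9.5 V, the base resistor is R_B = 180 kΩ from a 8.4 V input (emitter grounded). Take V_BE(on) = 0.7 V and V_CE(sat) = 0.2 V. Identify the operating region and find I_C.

active; I_C ≈ 8.6 mA

Assume active. Base-emitter loop: I_B = (V_BB − V_BE)/R_B = (8.4 − 0.7)/180 = 0.0428 mA.
I_C = β·I_B = 200×0.0428 = 8.56 mA.
V_CE = V_CC − I_C·R_C = 9.5 − 8.56×0.47 = 5.48 V > V_CE(sat), so the active-region assumption holds.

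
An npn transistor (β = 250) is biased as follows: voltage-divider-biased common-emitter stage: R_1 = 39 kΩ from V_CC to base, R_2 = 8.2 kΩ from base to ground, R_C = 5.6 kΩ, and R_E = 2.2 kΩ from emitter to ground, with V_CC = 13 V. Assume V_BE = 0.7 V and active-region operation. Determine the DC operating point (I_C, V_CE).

Thevenize the base divider: V_Th = V_CC·R_2/(R_1+R_2) = 13×8.2/47.2 = 2.26 V, R_Th = R_1‖R_2 = 6.78 kΩ.
Base-emitter loop: V_Th = I_B·R_Th + V_BE + (β+1)I_B·R_E, so I_B = (2.26 − 0.7) / (6.78 + 251×2.2) = 0.00279 mA.
I_C = β·I_B = 250×0.00279 = 0.697 mA, and I_E = (β+1)I_B = 0.7 mA.
V_CE = V_CC − I_C·R_C − I_E·R_E = 13 − 0.697×5.6 − 0.7×2.2 = 7.56 V.
V_CE = 7.56 V > 0.2 V confirms active-region operation.

I_C ≈ 0.7 mA, V_CE ≈ 7.6 V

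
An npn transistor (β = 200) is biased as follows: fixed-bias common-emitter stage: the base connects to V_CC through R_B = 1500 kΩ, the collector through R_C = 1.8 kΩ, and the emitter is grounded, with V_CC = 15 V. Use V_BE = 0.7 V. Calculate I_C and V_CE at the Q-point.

I_C ≈ 1.9 mA, V_CE ≈ 12 V

Base loop: V_CC = I_B·R_B + V_BE, so I_B = (15 − 0.7)/1500 kΩ = 0.00953 mA.
In the active region I_C = β·I_B = 200 × 0.00953 = 1.91 mA.
Collector loop: V_CE = V_CC − I_C·R_C = 15 − 1.91×1.8 = 11.6 V.
Since V_CE = 11.6 V > V_CE(sat) ≈ 0.2 V, the transistor is in the active region as assumed.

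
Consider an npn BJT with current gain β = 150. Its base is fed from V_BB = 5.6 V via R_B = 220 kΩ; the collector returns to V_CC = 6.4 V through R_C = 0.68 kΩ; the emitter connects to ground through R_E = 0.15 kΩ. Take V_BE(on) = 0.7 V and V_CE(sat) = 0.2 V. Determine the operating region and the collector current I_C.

Assume active. Base-emitter loop: I_B = (V_BB − V_BE)/(R_B + (β+1)R_E) = (5.6 − 0.7)/(220 + 151×0.15) = 0.0202 mA.
I_C = β·I_B = 150×0.0202 = 3.03 mA.
V_CE = V_CC − I_C·R_C − I_E·R_E = 6.4 − 3.03×0.68 − 3.05×0.15 = 3.88 V > V_CE(sat), so the active-region assumption holds.

active; I_C ≈ 3 mA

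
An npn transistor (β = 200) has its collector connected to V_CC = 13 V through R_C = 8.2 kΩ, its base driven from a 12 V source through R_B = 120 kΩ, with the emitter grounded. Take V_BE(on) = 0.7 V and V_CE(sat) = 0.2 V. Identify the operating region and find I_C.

Assume active: I_B = (12 − 0.7)/120 = 0.0942 mA, giving I_C = β·I_B = 18.8 mA.
But then V_CE = 13 − 18.8×8.2 = -141 V < V_CE(sat) = 0.2 V — impossible in the active region.
So the transistor is saturated. With V_CE = 0.2 V, I_C = (V_CC − 0.2)/R_C = 12.8/8.2 = 1.56 mA.
Check: β·I_B = 18.8 mA > I_C = 1.56 mA, confirming saturation.

saturation; I_C ≈ 1.6 mA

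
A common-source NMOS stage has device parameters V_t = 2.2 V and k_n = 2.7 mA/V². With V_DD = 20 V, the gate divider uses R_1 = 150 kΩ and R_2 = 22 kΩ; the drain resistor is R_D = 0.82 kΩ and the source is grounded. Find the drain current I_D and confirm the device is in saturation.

I_D ≈ 0.17 mA

V_G = V_DD·R_2/(R_1+R_2) = 20×22/172 = 2.56 V. With the source grounded, V_GS = V_G = 2.56 V.
Assume saturation: I_D = (k_n/2)(V_GS − V_t)² = (2.7/2)×(2.56 − 2.2)² = 1.35×0.358² = 0.173 mA.
V_DS = V_DD − I_D·R_D = 20 − 0.173×0.82 = 19.9 V.
Saturation requires V_DS ≥ V_GS − V_t = 0.358 V; 19.9 ≥ 0.358 ✓.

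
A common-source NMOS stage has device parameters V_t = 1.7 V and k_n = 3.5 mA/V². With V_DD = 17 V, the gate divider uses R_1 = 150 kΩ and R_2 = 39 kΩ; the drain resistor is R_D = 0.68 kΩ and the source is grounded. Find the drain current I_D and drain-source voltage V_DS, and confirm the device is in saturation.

V_G = V_DD·R_2/(R_1+R_2) = 17×39/189 = 3.51 V. With the source grounded, V_GS = V_G = 3.51 V.
Assume saturation: I_D = (k_n/2)(V_GS − V_t)² = (3.5/2)×(3.51 − 1.7)² = 1.75×1.81² = 5.72 mA.
V_DS = V_DD − I_D·R_D = 17 − 5.72×0.68 = 13.1 V.
Saturation requires V_DS ≥ V_GS − V_t = 1.81 V; 13.1 ≥ 1.81 ✓.

I_D ≈ 5.7 mA, V_DS ≈ 13 V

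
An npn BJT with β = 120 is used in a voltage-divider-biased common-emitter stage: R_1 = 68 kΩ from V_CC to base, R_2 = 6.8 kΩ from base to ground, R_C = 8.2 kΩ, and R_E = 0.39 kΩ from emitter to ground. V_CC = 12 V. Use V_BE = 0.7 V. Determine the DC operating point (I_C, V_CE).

I_C ≈ 0.88 mA, V_CE ≈ 4.4 V

Thevenize the base divider: V_Th = V_CC·R_2/(R_1+R_2) = 12×6.8/74.8 = 1.09 V, R_Th = R_1‖R_2 = 6.18 kΩ.
Base-emitter loop: V_Th = I_B·R_Th + V_BE + (β+1)I_B·R_E, so I_B = (1.09 − 0.7) / (6.18 + 121×0.39) = 0.00732 mA.
I_C = β·I_B = 120×0.00732 = 0.879 mA, and I_E = (β+1)I_B = 0.886 mA.
V_CE = V_CC − I_C·R_C − I_E·R_E = 12 − 0.879×8.2 − 0.886×0.39 = 4.45 V.
V_CE = 4.45 V > 0.2 V confirms active-region operation.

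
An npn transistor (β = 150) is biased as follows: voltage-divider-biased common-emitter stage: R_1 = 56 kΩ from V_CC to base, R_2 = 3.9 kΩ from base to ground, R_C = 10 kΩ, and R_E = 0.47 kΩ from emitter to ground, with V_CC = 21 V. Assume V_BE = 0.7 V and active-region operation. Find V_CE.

Thevenize the base divider: V_Th = V_CC·R_2/(R_1+R_2) = 21×3.9/59.9 = 1.37 V, R_Th = R_1‖R_2 = 3.65 kΩ.
Base-emitter loop: V_Th = I_B·R_Th + V_BE + (β+1)I_B·R_E, so I_B = (1.37 − 0.7) / (3.65 + 151×0.47) = 0.00894 mA.
I_C = β·I_B = 150×0.00894 = 1.34 mA, and I_E = (β+1)I_B = 1.35 mA.
V_CE = V_CC − I_C·R_C − I_E·R_E = 21 − 1.34×10 − 1.35×0.47 = 6.95 V.
V_CE = 6.95 V > 0.2 V confirms active-region operation.

V_CE ≈ 7 V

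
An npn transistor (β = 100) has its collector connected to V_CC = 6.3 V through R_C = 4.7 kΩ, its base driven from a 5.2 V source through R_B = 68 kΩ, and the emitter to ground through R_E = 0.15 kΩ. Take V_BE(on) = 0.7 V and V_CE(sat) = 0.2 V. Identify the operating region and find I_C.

saturation; I_C ≈ 1.3 mA

Assume active: I_B = (5.2 − 0.7)/(68 + 101×0.15) = 0.0541 mA, I_C = β·I_B = 5.41 mA.
Then V_CE = 6.3 − 5.41×4.7 − 5.47×0.15 = -20 V < 0.2 V — the active assumption fails.
Re-solve with V_CE = 0.2 V. KCL at the emitter: V_E/R_E = (V_BB−0.7−V_E)/R_B + (V_CC−0.2−V_E)/R_C, giving V_E = 0.198 V.
I_C = (V_CC − 0.2 − V_E)/R_C = (6.1 − 0.198)/4.7 = 1.26 mA.
Check: I_B = (4.5 − 0.198)/68 = 0.0633 mA, and β·I_B = 6.33 mA > I_C, confirming saturation.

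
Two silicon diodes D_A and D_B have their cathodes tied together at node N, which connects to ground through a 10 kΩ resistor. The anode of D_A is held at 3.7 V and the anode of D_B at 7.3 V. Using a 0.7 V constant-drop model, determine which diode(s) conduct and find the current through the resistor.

Only D_B conducts; I_R ≈ 0.66 mA

Assume both conduct. Then node N would need to be at both 3.7−0.7 = 3 V and 7.3−0.7 = 6.6 V, which is impossible.
Assume only D_B conducts: V_N = 7.3 − 0.7 = 6.6 V, so I_R = 6.6/10 = 0.66 mA.
Check D_A: its anode-to-cathode voltage is 3.7 − 6.6 = -2.9 V < 0.7 V, so it is off. The assumption is consistent.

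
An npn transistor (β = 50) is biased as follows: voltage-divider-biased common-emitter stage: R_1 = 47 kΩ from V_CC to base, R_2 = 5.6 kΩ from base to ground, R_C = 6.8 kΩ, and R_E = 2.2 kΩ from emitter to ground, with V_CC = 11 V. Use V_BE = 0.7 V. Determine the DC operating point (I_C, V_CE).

Thevenize the base divider: V_Th = V_CC·R_2/(R_1+R_2) = 11×5.6/52.6 = 1.17 V, R_Th = R_1‖R_2 = 5 kΩ.
Base-emitter loop: V_Th = I_B·R_Th + V_BE + (β+1)I_B·R_E, so I_B = (1.17 − 0.7) / (5 + 51×2.2) = 0.00402 mA.
I_C = β·I_B = 50×0.00402 = 0.201 mA, and I_E = (β+1)I_B = 0.205 mA.
V_CE = V_CC − I_C·R_C − I_E·R_E = 11 − 0.201×6.8 − 0.205×2.2 = 9.18 V.
V_CE = 9.18 V > 0.2 V confirms active-region operation.

I_C ≈ 0.2 mA, V_CE ≈ 9.2 V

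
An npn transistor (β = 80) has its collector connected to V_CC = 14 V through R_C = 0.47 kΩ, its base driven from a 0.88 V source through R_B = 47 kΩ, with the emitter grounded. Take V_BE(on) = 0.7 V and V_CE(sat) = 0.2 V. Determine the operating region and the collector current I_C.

Assume active. Base-emitter loop: I_B = (V_BB − V_BE)/R_B = (0.88 − 0.7)/47 = 0.00383 mA.
I_C = β·I_B = 80×0.00383 = 0.306 mA.
V_CE = V_CC − I_C·R_C = 14 − 0.306×0.47 = 13.9 V > V_CE(sat), so the active-region assumption holds.

active; I_C ≈ 0.31 mA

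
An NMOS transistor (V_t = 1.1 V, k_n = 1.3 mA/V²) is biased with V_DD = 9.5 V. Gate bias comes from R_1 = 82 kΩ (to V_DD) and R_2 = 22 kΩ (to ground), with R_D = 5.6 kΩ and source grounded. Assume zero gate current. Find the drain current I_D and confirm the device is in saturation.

V_G = V_DD·R_2/(R_1+R_2) = 9.5×22/104 = 2.01 V. With the source grounded, V_GS = V_G = 2.01 V.
Assume saturation: I_D = (k_n/2)(V_GS − V_t)² = (1.3/2)×(2.01 − 1.1)² = 0.65×0.91² = 0.538 mA.
V_DS = V_DD − I_D·R_D = 9.5 − 0.538×5.6 = 6.49 V.
Saturation requires V_DS ≥ V_GS − V_t = 0.91 V; 6.49 ≥ 0.91 ✓.

I_D ≈ 0.54 mA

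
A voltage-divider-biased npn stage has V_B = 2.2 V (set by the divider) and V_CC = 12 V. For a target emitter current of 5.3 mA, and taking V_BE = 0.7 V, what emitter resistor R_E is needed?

R_E ≈ 0.28 kΩ

V_E = V_B − V_BE = 2.2 − 0.7 = 1.5 V.
R_E = V_E / I_E = 1.5 / 5.3 = 0.283 kΩ.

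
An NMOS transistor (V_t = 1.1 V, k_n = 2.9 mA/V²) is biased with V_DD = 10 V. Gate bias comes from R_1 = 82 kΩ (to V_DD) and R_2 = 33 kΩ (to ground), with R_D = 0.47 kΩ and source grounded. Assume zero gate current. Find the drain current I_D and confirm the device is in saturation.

V_G = V_DD·R_2/(R_1+R_2) = 10×33/115 = 2.87 V. With the source grounded, V_GS = V_G = 2.87 V.
Assume saturation: I_D = (k_n/2)(V_GS − V_t)² = (2.9/2)×(2.87 − 1.1)² = 1.45×1.77² = 4.54 mA.
V_DS = V_DD − I_D·R_D = 10 − 4.54×0.47 = 7.87 V.
Saturation requires V_DS ≥ V_GS − V_t = 1.77 V; 7.87 ≥ 1.77 ✓.

I_D ≈ 4.5 mA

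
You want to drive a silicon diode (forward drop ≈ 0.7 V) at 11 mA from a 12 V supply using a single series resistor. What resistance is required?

The resistor drops V_S − V_D = 12 − 0.7 = 11.3 V at 11 mA.
R = 11.3 V / 11 mA = 1.03 kΩ.

R ≈ 1 kΩ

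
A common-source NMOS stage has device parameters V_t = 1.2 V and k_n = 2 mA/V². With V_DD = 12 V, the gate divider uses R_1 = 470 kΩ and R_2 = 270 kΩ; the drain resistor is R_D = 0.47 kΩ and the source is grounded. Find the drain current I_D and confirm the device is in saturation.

V_G = V_DD·R_2/(R_1+R_2) = 12×270/740 = 4.38 V. With the source grounded, V_GS = V_G = 4.38 V.
Assume saturation: I_D = (k_n/2)(V_GS − V_t)² = (2/2)×(4.38 − 1.2)² = 1×3.18² = 10.1 mA.
V_DS = V_DD − I_D·R_D = 12 − 10.1×0.47 = 7.25 V.
Saturation requires V_DS ≥ V_GS − V_t = 3.18 V; 7.25 ≥ 3.18 ✓.

I_D ≈ 10 mA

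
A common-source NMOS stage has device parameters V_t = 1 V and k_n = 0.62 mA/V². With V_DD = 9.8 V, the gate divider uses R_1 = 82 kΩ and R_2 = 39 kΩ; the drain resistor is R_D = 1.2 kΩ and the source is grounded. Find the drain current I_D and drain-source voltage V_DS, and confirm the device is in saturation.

I_D ≈ 1.4 mA, V_DS ≈ 8.1 V

V_G = V_DD·R_2/(R_1+R_2) = 9.8×39/121 = 3.16 V. With the source grounded, V_GS = V_G = 3.16 V.
Assume saturation: I_D = (k_n/2)(V_GS − V_t)² = (0.62/2)×(3.16 − 1)² = 0.31×2.16² = 1.44 mA.
V_DS = V_DD − I_D·R_D = 9.8 − 1.44×1.2 = 8.07 V.
Saturation requires V_DS ≥ V_GS − V_t = 2.16 V; 8.07 ≥ 2.16 ✓.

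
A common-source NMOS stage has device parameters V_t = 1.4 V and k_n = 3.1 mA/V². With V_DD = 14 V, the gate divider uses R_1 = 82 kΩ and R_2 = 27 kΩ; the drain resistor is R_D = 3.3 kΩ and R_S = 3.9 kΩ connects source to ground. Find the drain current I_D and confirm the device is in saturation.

I_D ≈ 0.4 mA

V_G = V_DD·R_2/(R_1+R_2) = 14×27/109 = 3.47 V.
Assume saturation: I_D = (k_n/2)(V_GS − V_t)² with V_GS = V_G − I_D·R_S = 3.47 − 3.9·I_D.
Substituting gives 23.6·I_D² − 26·I_D + 6.63 = 0, with roots I_D = 0.4 or 0.703 mA.
The root I_D = 0.703 mA gives V_GS = 0.727 V ≤ V_t, so take I_D = 0.4 mA.
Then V_GS = 1.91 V and V_DS = V_DD − I_D(R_D+R_S) = 14 − 0.4×7.2 = 11.1 V.
Saturation requires V_DS ≥ V_GS − V_t = 0.508 V; 11.1 ≥ 0.508 ✓.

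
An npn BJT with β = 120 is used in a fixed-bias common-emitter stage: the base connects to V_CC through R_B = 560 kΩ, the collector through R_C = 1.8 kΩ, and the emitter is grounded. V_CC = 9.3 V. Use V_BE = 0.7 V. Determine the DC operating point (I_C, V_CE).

Base loop: V_CC = I_B·R_B + V_BE, so I_B = (9.3 − 0.7)/560 kΩ = 0.0154 mA.
In the active region I_C = β·I_B = 120 × 0.0154 = 1.84 mA.
Collector loop: V_CE = V_CC − I_C·R_C = 9.3 − 1.84×1.8 = 5.98 V.
Since V_CE = 5.98 V > V_CE(sat) ≈ 0.2 V, the transistor is in the active region as assumed.

I_C ≈ 1.8 mA, V_CE ≈ 6 V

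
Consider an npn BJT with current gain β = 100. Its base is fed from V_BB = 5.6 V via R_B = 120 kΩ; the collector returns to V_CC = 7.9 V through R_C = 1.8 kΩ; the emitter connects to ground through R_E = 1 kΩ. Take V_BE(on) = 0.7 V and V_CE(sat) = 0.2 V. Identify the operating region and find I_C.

Assume active. Base-emitter loop: I_B = (V_BB − V_BE)/(R_B + (β+1)R_E) = (5.6 − 0.7)/(120 + 101×1) = 0.0222 mA.
I_C = β·I_B = 100×0.0222 = 2.22 mA.
V_CE = V_CC − I_C·R_C − I_E·R_E = 7.9 − 2.22×1.8 − 2.24×1 = 1.67 V > V_CE(sat), so the active-region assumption holds.

active; I_C ≈ 2.2 mA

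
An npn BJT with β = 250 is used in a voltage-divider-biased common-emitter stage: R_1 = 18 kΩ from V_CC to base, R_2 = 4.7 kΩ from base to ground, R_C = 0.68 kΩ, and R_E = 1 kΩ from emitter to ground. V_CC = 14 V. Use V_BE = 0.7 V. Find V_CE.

Thevenize the base divider: V_Th = V_CC·R_2/(R_1+R_2) = 14×4.7/22.7 = 2.9 V, R_Th = R_1‖R_2 = 3.73 kΩ.
Base-emitter loop: V_Th = I_B·R_Th + V_BE + (β+1)I_B·R_E, so I_B = (2.9 − 0.7) / (3.73 + 251×1) = 0.00863 mA.
I_C = β·I_B = 250×0.00863 = 2.16 mA, and I_E = (β+1)I_B = 2.17 mA.
V_CE = V_CC − I_C·R_C − I_E·R_E = 14 − 2.16×0.68 − 2.17×1 = 10.4 V.
V_CE = 10.4 V > 0.2 V confirms active-region operation.

V_CE ≈ 10 V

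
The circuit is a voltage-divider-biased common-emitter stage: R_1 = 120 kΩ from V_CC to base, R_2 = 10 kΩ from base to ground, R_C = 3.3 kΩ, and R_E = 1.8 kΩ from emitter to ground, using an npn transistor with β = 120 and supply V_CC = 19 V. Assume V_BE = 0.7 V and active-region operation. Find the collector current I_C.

I_C ≈ 0.4 mA

Thevenize the base divider: V_Th = V_CC·R_2/(R_1+R_2) = 19×10/130 = 1.46 V, R_Th = R_1‖R_2 = 9.23 kΩ.
Base-emitter loop: V_Th = I_B·R_Th + V_BE + (β+1)I_B·R_E, so I_B = (1.46 − 0.7) / (9.23 + 121×1.8) = 0.00335 mA.
I_C = β·I_B = 120×0.00335 = 0.403 mA, and I_E = (β+1)I_B = 0.406 mA.
V_CE = V_CC − I_C·R_C − I_E·R_E = 19 − 0.403×3.3 − 0.406×1.8 = 16.9 V.
V_CE = 16.9 V > 0.2 V confirms active-region operation.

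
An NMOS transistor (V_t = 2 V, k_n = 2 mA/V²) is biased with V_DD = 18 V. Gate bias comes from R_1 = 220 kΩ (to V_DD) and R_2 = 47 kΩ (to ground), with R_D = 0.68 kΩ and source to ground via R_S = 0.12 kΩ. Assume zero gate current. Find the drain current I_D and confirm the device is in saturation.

V_G = V_DD·R_2/(R_1+R_2) = 18×47/267 = 3.17 V.
Assume saturation: I_D = (k_n/2)(V_GS − V_t)² with V_GS = V_G − I_D·R_S = 3.17 − 0.12·I_D.
Substituting gives 0.0144·I_D² − 1.28·I_D + 1.37 = 0, with roots I_D = 1.08 or 87.8 mA.
The root I_D = 87.8 mA gives V_GS = -7.37 V ≤ V_t, so take I_D = 1.08 mA.
Then V_GS = 3.04 V and V_DS = V_DD − I_D(R_D+R_S) = 18 − 1.08×0.8 = 17.1 V.
Saturation requires V_DS ≥ V_GS − V_t = 1.04 V; 17.1 ≥ 1.04 ✓.

I_D ≈ 1.1 mA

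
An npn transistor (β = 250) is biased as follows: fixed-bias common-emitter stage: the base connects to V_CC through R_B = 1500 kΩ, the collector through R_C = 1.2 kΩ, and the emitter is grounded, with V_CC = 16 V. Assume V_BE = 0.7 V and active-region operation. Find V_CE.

V_CE ≈ 13 V

Base loop: V_CC = I_B·R_B + V_BE, so I_B = (16 − 0.7)/1500 kΩ = 0.0102 mA.
In the active region I_C = β·I_B = 250 × 0.0102 = 2.55 mA.
Collector loop: V_CE = V_CC − I_C·R_C = 16 − 2.55×1.2 = 12.9 V.
Since V_CE = 12.9 V > V_CE(sat) ≈ 0.2 V, the transistor is in the active region as assumed.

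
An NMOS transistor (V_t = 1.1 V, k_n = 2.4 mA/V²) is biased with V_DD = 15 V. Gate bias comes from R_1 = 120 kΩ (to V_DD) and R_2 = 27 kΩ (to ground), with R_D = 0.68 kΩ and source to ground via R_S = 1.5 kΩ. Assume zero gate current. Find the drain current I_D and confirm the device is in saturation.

V_G = V_DD·R_2/(R_1+R_2) = 15×27/147 = 2.76 V.
Assume saturation: I_D = (k_n/2)(V_GS − V_t)² with V_GS = V_G − I_D·R_S = 2.76 − 1.5·I_D.
Substituting gives 2.7·I_D² − 6.96·I_D + 3.29 = 0, with roots I_D = 0.623 or 1.95 mA.
The root I_D = 1.95 mA gives V_GS = -0.176 V ≤ V_t, so take I_D = 0.623 mA.
Then V_GS = 1.82 V and V_DS = V_DD − I_D(R_D+R_S) = 15 − 0.623×2.18 = 13.6 V.
Saturation requires V_DS ≥ V_GS − V_t = 0.721 V; 13.6 ≥ 0.721 ✓.

I_D ≈ 0.62 mA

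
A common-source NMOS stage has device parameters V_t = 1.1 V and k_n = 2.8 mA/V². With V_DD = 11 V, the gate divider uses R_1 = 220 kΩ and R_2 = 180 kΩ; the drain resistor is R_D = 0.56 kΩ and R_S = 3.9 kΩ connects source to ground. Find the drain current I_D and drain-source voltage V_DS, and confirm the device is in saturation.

I_D ≈ 0.79 mA, V_DS ≈ 7.5 V

V_G = V_DD·R_2/(R_1+R_2) = 11×180/400 = 4.95 V.
Assume saturation: I_D = (k_n/2)(V_GS − V_t)² with V_GS = V_G − I_D·R_S = 4.95 − 3.9·I_D.
Substituting gives 21.3·I_D² − 43·I_D + 20.8 = 0, with roots I_D = 0.794 or 1.23 mA.
The root I_D = 1.23 mA gives V_GS = 0.164 V ≤ V_t, so take I_D = 0.794 mA.
Then V_GS = 1.85 V and V_DS = V_DD − I_D(R_D+R_S) = 11 − 0.794×4.46 = 7.46 V.
Saturation requires V_DS ≥ V_GS − V_t = 0.753 V; 7.46 ≥ 0.753 ✓.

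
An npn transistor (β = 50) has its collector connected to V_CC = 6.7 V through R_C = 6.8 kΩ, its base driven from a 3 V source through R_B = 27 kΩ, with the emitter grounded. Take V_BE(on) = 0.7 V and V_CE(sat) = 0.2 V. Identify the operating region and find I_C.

saturation; I_C ≈ 0.96 mA

Assume active: I_B = (3 − 0.7)/27 = 0.0852 mA, giving I_C = β·I_B = 4.26 mA.
But then V_CE = 6.7 − 4.26×6.8 = -22.3 V < V_CE(sat) = 0.2 V — impossible in the active region.
So the transistor is saturated. With V_CE = 0.2 V, I_C = (V_CC − 0.2)/R_C = 6.5/6.8 = 0.956 mA.
Check: β·I_B = 4.26 mA > I_C = 0.956 mA, confirming saturation.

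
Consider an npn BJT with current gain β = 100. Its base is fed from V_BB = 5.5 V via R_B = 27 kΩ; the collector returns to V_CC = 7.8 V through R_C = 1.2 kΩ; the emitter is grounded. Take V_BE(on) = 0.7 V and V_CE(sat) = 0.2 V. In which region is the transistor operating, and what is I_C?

Assume active: I_B = (5.5 − 0.7)/27 = 0.178 mA, giving I_C = β·I_B = 17.8 mA.
But then V_CE = 7.8 − 17.8×1.2 = -13.5 V < V_CE(sat) = 0.2 V — impossible in the active region.
So the transistor is saturated. With V_CE = 0.2 V, I_C = (V_CC − 0.2)/R_C = 7.6/1.2 = 6.33 mA.
Check: β·I_B = 17.8 mA > I_C = 6.33 mA, confirming saturation.

saturation; I_C ≈ 6.3 mA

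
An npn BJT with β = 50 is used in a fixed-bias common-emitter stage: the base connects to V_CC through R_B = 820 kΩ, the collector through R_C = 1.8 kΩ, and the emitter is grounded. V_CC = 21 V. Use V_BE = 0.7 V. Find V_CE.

V_CE ≈ 19 V

Base loop: V_CC = I_B·R_B + V_BE, so I_B = (21 − 0.7)/820 kΩ = 0.0248 mA.
In the active region I_C = β·I_B = 50 × 0.0248 = 1.24 mA.
Collector loop: V_CE = V_CC − I_C·R_C = 21 − 1.24×1.8 = 18.8 V.
Since V_CE = 18.8 V > V_CE(sat) ≈ 0.2 V, the transistor is in the active region as assumed.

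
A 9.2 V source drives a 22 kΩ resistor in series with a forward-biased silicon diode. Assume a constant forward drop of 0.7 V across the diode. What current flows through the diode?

I ≈ 0.39 mA

KVL around the loop: 9.2 = V_D + I·R = 0.7 + I × 22 kΩ.
So I = (9.2 − 0.7) / 22 kΩ = 8.5 / 22 = 0.386 mA.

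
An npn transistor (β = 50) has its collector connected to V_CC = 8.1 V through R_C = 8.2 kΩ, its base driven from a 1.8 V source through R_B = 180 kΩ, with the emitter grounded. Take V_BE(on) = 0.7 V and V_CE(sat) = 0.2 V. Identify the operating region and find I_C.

Assume active. Base-emitter loop: I_B = (V_BB − V_BE)/R_B = (1.8 − 0.7)/180 = 0.00611 mA.
I_C = β·I_B = 50×0.00611 = 0.306 mA.
V_CE = V_CC − I_C·R_C = 8.1 − 0.306×8.2 = 5.59 V > V_CE(sat), so the active-region assumption holds.

active; I_C ≈ 0.31 mA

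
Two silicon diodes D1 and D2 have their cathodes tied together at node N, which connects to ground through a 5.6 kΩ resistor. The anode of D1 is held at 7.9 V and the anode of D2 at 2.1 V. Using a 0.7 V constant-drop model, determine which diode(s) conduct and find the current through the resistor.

Only D1 conducts; I_R ≈ 1.3 mA

Assume both conduct. Then node N would need to be at both 7.9−0.7 = 7.2 V and 2.1−0.7 = 1.4 V, which is impossible.
Assume only D1 conducts: V_N = 7.9 − 0.7 = 7.2 V, so I_R = 7.2/5.6 = 1.29 mA.
Check D2: its anode-to-cathode voltage is 2.1 − 7.2 = -5.1 V < 0.7 V, so it is off. The assumption is consistent.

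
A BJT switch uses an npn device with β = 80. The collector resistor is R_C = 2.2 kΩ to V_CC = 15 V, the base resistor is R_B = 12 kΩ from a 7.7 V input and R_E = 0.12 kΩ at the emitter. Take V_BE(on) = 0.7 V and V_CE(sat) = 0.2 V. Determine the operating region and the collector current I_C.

saturation; I_C ≈ 6.4 mA

Assume active: I_B = (7.7 − 0.7)/(12 + 81×0.12) = 0.322 mA, I_C = β·I_B = 25.8 mA.
Then V_CE = 15 − 25.8×2.2 − 26.1×0.12 = -44.9 V < 0.2 V — the active assumption fails.
Re-solve with V_CE = 0.2 V. KCL at the emitter: V_E/R_E = (V_BB−0.7−V_E)/R_B + (V_CC−0.2−V_E)/R_C, giving V_E = 0.824 V.
I_C = (V_CC − 0.2 − V_E)/R_C = (14.8 − 0.824)/2.2 = 6.35 mA.
Check: I_B = (7 − 0.824)/12 = 0.515 mA, and β·I_B = 41.2 mA > I_C, confirming saturation.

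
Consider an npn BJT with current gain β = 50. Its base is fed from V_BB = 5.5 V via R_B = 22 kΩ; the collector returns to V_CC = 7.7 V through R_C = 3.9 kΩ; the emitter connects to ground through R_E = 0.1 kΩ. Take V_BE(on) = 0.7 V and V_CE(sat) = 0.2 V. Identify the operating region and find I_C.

saturation; I_C ≈ 1.9 mA

Assume active: I_B = (5.5 − 0.7)/(22 + 51×0.1) = 0.177 mA, I_C = β·I_B = 8.86 mA.
Then V_CE = 7.7 − 8.86×3.9 − 9.03×0.1 = -27.7 V < 0.2 V — the active assumption fails.
Re-solve with V_CE = 0.2 V. KCL at the emitter: V_E/R_E = (V_BB−0.7−V_E)/R_B + (V_CC−0.2−V_E)/R_C, giving V_E = 0.208 V.
I_C = (V_CC − 0.2 − V_E)/R_C = (7.5 − 0.208)/3.9 = 1.87 mA.
Check: I_B = (4.8 − 0.208)/22 = 0.209 mA, and β·I_B = 10.4 mA > I_C, confirming saturation.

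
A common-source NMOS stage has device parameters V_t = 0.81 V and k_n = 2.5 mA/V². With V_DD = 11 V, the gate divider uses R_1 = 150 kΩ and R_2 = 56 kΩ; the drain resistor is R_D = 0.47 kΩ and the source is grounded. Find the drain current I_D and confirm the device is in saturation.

V_G = V_DD·R_2/(R_1+R_2) = 11×56/206 = 2.99 V. With the source grounded, V_GS = V_G = 2.99 V.
Assume saturation: I_D = (k_n/2)(V_GS − V_t)² = (2.5/2)×(2.99 − 0.81)² = 1.25×2.18² = 5.94 mA.
V_DS = V_DD − I_D·R_D = 11 − 5.94×0.47 = 8.21 V.
Saturation requires V_DS ≥ V_GS − V_t = 2.18 V; 8.21 ≥ 2.18 ✓.

I_D ≈ 5.9 mA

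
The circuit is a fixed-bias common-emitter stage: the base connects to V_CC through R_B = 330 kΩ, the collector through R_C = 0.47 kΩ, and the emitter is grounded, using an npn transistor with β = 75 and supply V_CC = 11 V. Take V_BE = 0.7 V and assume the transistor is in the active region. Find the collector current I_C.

I_C ≈ 2.3 mA

Base loop: V_CC = I_B·R_B + V_BE, so I_B = (11 − 0.7)/330 kΩ = 0.0312 mA.
In the active region I_C = β·I_B = 75 × 0.0312 = 2.34 mA.
Collector loop: V_CE = V_CC − I_C·R_C = 11 − 2.34×0.47 = 9.9 V.
Since V_CE = 9.9 V > V_CE(sat) ≈ 0.2 V, the transistor is in the active region as assumed.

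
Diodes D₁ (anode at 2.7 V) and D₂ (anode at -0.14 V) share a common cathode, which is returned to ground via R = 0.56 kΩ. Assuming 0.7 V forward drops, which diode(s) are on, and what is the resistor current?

Only D₁ conducts; I_R ≈ 3.6 mA

Assume both conduct. Then node N would need to be at both 2.7−0.7 = 2 V and -0.14−0.7 = -0.84 V, which is impossible.
Assume only D₁ conducts: V_N = 2.7 − 0.7 = 2 V, so I_R = 2/0.56 = 3.57 mA.
Check D₂: its anode-to-cathode voltage is -0.14 − 2 = -2.14 V < 0.7 V, so it is off. The assumption is consistent.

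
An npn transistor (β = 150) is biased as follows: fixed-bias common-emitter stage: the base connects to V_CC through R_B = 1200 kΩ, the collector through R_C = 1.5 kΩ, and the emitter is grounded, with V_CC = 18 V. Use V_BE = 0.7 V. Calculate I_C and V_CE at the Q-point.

I_C ≈ 2.2 mA, V_CE ≈ 15 V

Base loop: V_CC = I_B·R_B + V_BE, so I_B = (18 − 0.7)/1200 kΩ = 0.0144 mA.
In the active region I_C = β·I_B = 150 × 0.0144 = 2.16 mA.
Collector loop: V_CE = V_CC − I_C·R_C = 18 − 2.16×1.5 = 14.8 V.
Since V_CE = 14.8 V > V_CE(sat) ≈ 0.2 V, the transistor is in the active region as assumed.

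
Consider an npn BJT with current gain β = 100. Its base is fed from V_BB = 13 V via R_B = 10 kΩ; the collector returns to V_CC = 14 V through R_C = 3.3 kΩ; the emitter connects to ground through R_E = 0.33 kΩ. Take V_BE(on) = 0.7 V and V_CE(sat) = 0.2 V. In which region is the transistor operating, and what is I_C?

Assume active: I_B = (13 − 0.7)/(10 + 101×0.33) = 0.284 mA, I_C = β·I_B = 28.4 mA.
Then V_CE = 14 − 28.4×3.3 − 28.7×0.33 = -89.1 V < 0.2 V — the active assumption fails.
Re-solve with V_CE = 0.2 V. KCL at the emitter: V_E/R_E = (V_BB−0.7−V_E)/R_B + (V_CC−0.2−V_E)/R_C, giving V_E = 1.58 V.
I_C = (V_CC − 0.2 − V_E)/R_C = (13.8 − 1.58)/3.3 = 3.7 mA.
Check: I_B = (12.3 − 1.58)/10 = 1.07 mA, and β·I_B = 107 mA > I_C, confirming saturation.

saturation; I_C ≈ 3.7 mA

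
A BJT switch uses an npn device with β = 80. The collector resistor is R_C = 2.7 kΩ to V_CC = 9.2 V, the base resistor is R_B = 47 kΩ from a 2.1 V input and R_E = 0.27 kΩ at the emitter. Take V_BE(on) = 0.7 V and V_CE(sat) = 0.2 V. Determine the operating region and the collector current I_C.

active; I_C ≈ 1.6 mA

Assume active. Base-emitter loop: I_B = (V_BB − V_BE)/(R_B + (β+1)R_E) = (2.1 − 0.7)/(47 + 81×0.27) = 0.0203 mA.
I_C = β·I_B = 80×0.0203 = 1.63 mA.
V_CE = V_CC − I_C·R_C − I_E·R_E = 9.2 − 1.63×2.7 − 1.65×0.27 = 4.36 V > V_CE(sat), so the active-region assumption holds.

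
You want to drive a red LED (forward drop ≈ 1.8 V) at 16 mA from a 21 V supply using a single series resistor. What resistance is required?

The resistor drops V_S − V_D = 21 − 1.8 = 19.2 V at 16 mA.
R = 19.2 V / 16 mA = 1.2 kΩ.

R ≈ 1.2 kΩ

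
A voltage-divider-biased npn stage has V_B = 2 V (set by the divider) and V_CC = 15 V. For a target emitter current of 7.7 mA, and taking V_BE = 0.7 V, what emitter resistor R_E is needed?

V_E = V_B − V_BE = 2 − 0.7 = 1.3 V.
R_E = V_E / I_E = 1.3 / 7.7 = 0.169 kΩ.

R_E ≈ 0.17 kΩ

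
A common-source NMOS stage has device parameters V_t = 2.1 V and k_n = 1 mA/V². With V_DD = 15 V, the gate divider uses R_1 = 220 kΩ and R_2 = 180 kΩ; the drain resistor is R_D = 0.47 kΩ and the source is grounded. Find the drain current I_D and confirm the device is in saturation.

V_G = V_DD·R_2/(R_1+R_2) = 15×180/400 = 6.75 V. With the source grounded, V_GS = V_G = 6.75 V.
Assume saturation: I_D = (k_n/2)(V_GS − V_t)² = (1/2)×(6.75 − 2.1)² = 0.5×4.65² = 10.8 mA.
V_DS = V_DD − I_D·R_D = 15 − 10.8×0.47 = 9.92 V.
Saturation requires V_DS ≥ V_GS − V_t = 4.65 V; 9.92 ≥ 4.65 ✓.

I_D ≈ 11 mA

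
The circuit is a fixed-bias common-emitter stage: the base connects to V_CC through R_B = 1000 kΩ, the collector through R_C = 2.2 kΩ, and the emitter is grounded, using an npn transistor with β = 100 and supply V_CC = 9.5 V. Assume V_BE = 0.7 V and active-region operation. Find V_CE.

V_CE ≈ 7.6 V

Base loop: V_CC = I_B·R_B + V_BE, so I_B = (9.5 − 0.7)/1000 kΩ = 0.0088 mA.
In the active region I_C = β·I_B = 100 × 0.0088 = 0.88 mA.
Collector loop: V_CE = V_CC − I_C·R_C = 9.5 − 0.88×2.2 = 7.56 V.
Since V_CE = 7.56 V > V_CE(sat) ≈ 0.2 V, the transistor is in the active region as assumed.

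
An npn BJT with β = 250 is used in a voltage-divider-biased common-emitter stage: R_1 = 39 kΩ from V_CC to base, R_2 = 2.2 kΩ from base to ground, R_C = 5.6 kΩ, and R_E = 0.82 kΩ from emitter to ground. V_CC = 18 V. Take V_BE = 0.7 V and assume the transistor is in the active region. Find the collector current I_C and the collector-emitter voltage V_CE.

I_C ≈ 0.31 mA, V_CE ≈ 16 V

Thevenize the base divider: V_Th = V_CC·R_2/(R_1+R_2) = 18×2.2/41.2 = 0.961 V, R_Th = R_1‖R_2 = 2.08 kΩ.
Base-emitter loop: V_Th = I_B·R_Th + V_BE + (β+1)I_B·R_E, so I_B = (0.961 − 0.7) / (2.08 + 251×0.82) = 0.00126 mA.
I_C = β·I_B = 250×0.00126 = 0.314 mA, and I_E = (β+1)I_B = 0.315 mA.
V_CE = V_CC − I_C·R_C − I_E·R_E = 18 − 0.314×5.6 − 0.315×0.82 = 16 V.
V_CE = 16 V > 0.2 V confirms active-region operation.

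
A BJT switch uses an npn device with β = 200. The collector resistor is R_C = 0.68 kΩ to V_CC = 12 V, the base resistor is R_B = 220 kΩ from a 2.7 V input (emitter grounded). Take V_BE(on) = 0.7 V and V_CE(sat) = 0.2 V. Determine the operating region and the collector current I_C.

active; I_C ≈ 1.8 mA

Assume active. Base-emitter loop: I_B = (V_BB − V_BE)/R_B = (2.7 − 0.7)/220 = 0.00909 mA.
I_C = β·I_B = 200×0.00909 = 1.82 mA.
V_CE = V_CC − I_C·R_C = 12 − 1.82×0.68 = 10.8 V > V_CE(sat), so the active-region assumption holds.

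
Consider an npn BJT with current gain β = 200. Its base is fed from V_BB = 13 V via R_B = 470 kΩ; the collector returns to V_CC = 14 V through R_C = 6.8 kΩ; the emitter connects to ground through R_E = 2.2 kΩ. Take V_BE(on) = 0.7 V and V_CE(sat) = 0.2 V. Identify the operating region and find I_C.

saturation; I_C ≈ 1.5 mA

Assume active: I_B = (13 − 0.7)/(470 + 201×2.2) = 0.0135 mA, I_C = β·I_B = 2.7 mA.
Then V_CE = 14 − 2.7×6.8 − 2.71×2.2 = -10.3 V < 0.2 V — the active assumption fails.
Re-solve with V_CE = 0.2 V. KCL at the emitter: V_E/R_E = (V_BB−0.7−V_E)/R_B + (V_CC−0.2−V_E)/R_C, giving V_E = 3.4 V.
I_C = (V_CC − 0.2 − V_E)/R_C = (13.8 − 3.4)/6.8 = 1.53 mA.
Check: I_B = (12.3 − 3.4)/470 = 0.0189 mA, and β·I_B = 3.79 mA > I_C, confirming saturation.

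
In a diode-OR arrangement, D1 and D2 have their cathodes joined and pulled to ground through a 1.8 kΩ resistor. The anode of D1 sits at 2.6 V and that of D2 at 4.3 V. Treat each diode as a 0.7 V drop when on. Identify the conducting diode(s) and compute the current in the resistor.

Assume both conduct. Then node N would need to be at both 2.6−0.7 = 1.9 V and 4.3−0.7 = 3.6 V, which is impossible.
Assume only D2 conducts: V_N = 4.3 − 0.7 = 3.6 V, so I_R = 3.6/1.8 = 2 mA.
Check D1: its anode-to-cathode voltage is 2.6 − 3.6 = -1 V < 0.7 V, so it is off. The assumption is consistent.

Only D2 conducts; I_R ≈ 2 mA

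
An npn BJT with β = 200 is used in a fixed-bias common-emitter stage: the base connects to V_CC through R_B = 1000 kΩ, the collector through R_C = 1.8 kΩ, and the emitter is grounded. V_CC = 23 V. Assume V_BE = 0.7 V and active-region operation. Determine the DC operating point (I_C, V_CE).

I_C ≈ 4.5 mA, V_CE ≈ 15 V

Base loop: V_CC = I_B·R_B + V_BE, so I_B = (23 − 0.7)/1000 kΩ = 0.0223 mA.
In the active region I_C = β·I_B = 200 × 0.0223 = 4.46 mA.
Collector loop: V_CE = V_CC − I_C·R_C = 23 − 4.46×1.8 = 15 V.
Since V_CE = 15 V > V_CE(sat) ≈ 0.2 V, the transistor is in the active region as assumed.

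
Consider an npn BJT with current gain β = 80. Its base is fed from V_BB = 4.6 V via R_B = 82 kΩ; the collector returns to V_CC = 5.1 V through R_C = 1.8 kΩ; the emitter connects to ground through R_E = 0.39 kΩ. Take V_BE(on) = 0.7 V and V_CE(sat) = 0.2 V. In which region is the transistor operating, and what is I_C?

saturation; I_C ≈ 2.2 mA

Assume active: I_B = (4.6 − 0.7)/(82 + 81×0.39) = 0.0343 mA, I_C = β·I_B = 2.75 mA.
Then V_CE = 5.1 − 2.75×1.8 − 2.78×0.39 = -0.929 V < 0.2 V — the active assumption fails.
Re-solve with V_CE = 0.2 V. KCL at the emitter: V_E/R_E = (V_BB−0.7−V_E)/R_B + (V_CC−0.2−V_E)/R_C, giving V_E = 0.884 V.
I_C = (V_CC − 0.2 − V_E)/R_C = (4.9 − 0.884)/1.8 = 2.23 mA.
Check: I_B = (3.9 − 0.884)/82 = 0.0368 mA, and β·I_B = 2.94 mA > I_C, confirming saturation.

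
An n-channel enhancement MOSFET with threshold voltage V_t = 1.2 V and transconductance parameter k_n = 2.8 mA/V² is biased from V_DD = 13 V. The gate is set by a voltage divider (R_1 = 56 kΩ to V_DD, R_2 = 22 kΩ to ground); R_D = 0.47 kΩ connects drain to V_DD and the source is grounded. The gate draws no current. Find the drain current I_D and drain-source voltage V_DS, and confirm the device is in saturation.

I_D ≈ 8.5 mA, V_DS ≈ 9 V

V_G = V_DD·R_2/(R_1+R_2) = 13×22/78 = 3.67 V. With the source grounded, V_GS = V_G = 3.67 V.
Assume saturation: I_D = (k_n/2)(V_GS − V_t)² = (2.8/2)×(3.67 − 1.2)² = 1.4×2.47² = 8.52 mA.
V_DS = V_DD − I_D·R_D = 13 − 8.52×0.47 = 9 V.
Saturation requires V_DS ≥ V_GS − V_t = 2.47 V; 9 ≥ 2.47 ✓.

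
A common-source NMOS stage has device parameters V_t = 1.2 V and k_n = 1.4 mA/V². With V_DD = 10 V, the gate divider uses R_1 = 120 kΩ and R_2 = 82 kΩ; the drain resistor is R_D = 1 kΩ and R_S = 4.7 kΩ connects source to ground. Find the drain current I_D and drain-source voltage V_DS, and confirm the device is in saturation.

I_D ≈ 0.44 mA, V_DS ≈ 7.5 V

V_G = V_DD·R_2/(R_1+R_2) = 10×82/202 = 4.06 V.
Assume saturation: I_D = (k_n/2)(V_GS − V_t)² with V_GS = V_G − I_D·R_S = 4.06 − 4.7·I_D.
Substituting gives 15.5·I_D² − 19.8·I_D + 5.72 = 0, with roots I_D = 0.44 or 0.842 mA.
The root I_D = 0.842 mA gives V_GS = 0.103 V ≤ V_t, so take I_D = 0.44 mA.
Then V_GS = 1.99 V and V_DS = V_DD − I_D(R_D+R_S) = 10 − 0.44×5.7 = 7.49 V.
Saturation requires V_DS ≥ V_GS − V_t = 0.793 V; 7.49 ≥ 0.793 ✓.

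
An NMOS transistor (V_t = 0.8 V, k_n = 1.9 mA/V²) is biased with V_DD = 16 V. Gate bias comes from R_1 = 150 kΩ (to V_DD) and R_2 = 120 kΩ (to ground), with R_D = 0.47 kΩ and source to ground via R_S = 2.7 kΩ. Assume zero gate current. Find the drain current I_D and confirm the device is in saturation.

V_G = V_DD·R_2/(R_1+R_2) = 16×120/270 = 7.11 V.
Assume saturation: I_D = (k_n/2)(V_GS − V_t)² with V_GS = V_G − I_D·R_S = 7.11 − 2.7·I_D.
Substituting gives 6.93·I_D² − 33.4·I_D + 37.8 = 0, with roots I_D = 1.82 or 3 mA.
The root I_D = 3 mA gives V_GS = -0.976 V ≤ V_t, so take I_D = 1.82 mA.
Then V_GS = 2.19 V and V_DS = V_DD − I_D(R_D+R_S) = 16 − 1.82×3.17 = 10.2 V.
Saturation requires V_DS ≥ V_GS − V_t = 1.39 V; 10.2 ≥ 1.39 ✓.

I_D ≈ 1.8 mA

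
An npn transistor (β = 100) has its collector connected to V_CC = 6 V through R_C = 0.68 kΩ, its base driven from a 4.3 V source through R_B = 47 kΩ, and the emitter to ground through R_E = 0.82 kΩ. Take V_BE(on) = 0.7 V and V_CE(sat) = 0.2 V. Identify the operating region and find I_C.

Assume active. Base-emitter loop: I_B = (V_BB − V_BE)/(R_B + (β+1)R_E) = (4.3 − 0.7)/(47 + 101×0.82) = 0.0277 mA.
I_C = β·I_B = 100×0.0277 = 2.77 mA.
V_CE = V_CC − I_C·R_C − I_E·R_E = 6 − 2.77×0.68 − 2.8×0.82 = 1.82 V > V_CE(sat), so the active-region assumption holds.

active; I_C ≈ 2.8 mA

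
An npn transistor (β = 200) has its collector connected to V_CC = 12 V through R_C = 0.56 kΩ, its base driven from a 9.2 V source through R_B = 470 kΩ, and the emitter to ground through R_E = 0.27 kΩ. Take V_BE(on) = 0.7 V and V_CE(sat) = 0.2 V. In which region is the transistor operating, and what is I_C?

active; I_C ≈ 3.2 mA

Assume active. Base-emitter loop: I_B = (V_BB − V_BE)/(R_B + (β+1)R_E) = (9.2 − 0.7)/(470 + 201×0.27) = 0.0162 mA.
I_C = β·I_B = 200×0.0162 = 3.24 mA.
V_CE = V_CC − I_C·R_C − I_E·R_E = 12 − 3.24×0.56 − 3.26×0.27 = 9.3 V > V_CE(sat), so the active-region assumption holds.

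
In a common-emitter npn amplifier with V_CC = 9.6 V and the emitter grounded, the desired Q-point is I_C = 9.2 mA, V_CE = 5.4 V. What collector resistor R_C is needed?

R_C ≈ 0.46 kΩ

Collector loop: V_CC = I_C·R_C + V_CE.
R_C = (V_CC − V_CE)/I_C = (9.6 − 5.4)/9.2 = 0.457 kΩ.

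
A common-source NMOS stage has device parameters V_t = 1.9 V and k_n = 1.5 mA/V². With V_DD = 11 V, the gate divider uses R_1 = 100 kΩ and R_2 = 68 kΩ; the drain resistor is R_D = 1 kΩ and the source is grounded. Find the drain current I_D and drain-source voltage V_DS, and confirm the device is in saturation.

V_G = V_DD·R_2/(R_1+R_2) = 11×68/168 = 4.45 V. With the source grounded, V_GS = V_G = 4.45 V.
Assume saturation: I_D = (k_n/2)(V_GS − V_t)² = (1.5/2)×(4.45 − 1.9)² = 0.75×2.55² = 4.89 mA.
V_DS = V_DD − I_D·R_D = 11 − 4.89×1 = 6.11 V.
Saturation requires V_DS ≥ V_GS − V_t = 2.55 V; 6.11 ≥ 2.55 ✓.

I_D ≈ 4.9 mA, V_DS ≈ 6.1 V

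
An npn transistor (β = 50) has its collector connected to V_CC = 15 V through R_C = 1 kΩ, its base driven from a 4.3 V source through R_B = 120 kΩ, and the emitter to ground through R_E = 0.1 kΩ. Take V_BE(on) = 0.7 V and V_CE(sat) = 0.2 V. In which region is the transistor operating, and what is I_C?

Assume active. Base-emitter loop: I_B = (V_BB − V_BE)/(R_B + (β+1)R_E) = (4.3 − 0.7)/(120 + 51×0.1) = 0.0288 mA.
I_C = β·I_B = 50×0.0288 = 1.44 mA.
V_CE = V_CC − I_C·R_C − I_E·R_E = 15 − 1.44×1 − 1.47×0.1 = 13.4 V > V_CE(sat), so the active-region assumption holds.

active; I_C ≈ 1.4 mA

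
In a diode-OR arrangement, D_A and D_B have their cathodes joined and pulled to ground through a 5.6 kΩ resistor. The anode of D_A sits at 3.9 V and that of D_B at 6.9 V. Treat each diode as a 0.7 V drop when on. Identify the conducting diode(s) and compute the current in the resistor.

Only D_B conducts; I_R ≈ 1.1 mA

Assume both conduct. Then node N would need to be at both 3.9−0.7 = 3.2 V and 6.9−0.7 = 6.2 V, which is impossible.
Assume only D_B conducts: V_N = 6.9 − 0.7 = 6.2 V, so I_R = 6.2/5.6 = 1.11 mA.
Check D_A: its anode-to-cathode voltage is 3.9 − 6.2 = -2.3 V < 0.7 V, so it is off. The assumption is consistent.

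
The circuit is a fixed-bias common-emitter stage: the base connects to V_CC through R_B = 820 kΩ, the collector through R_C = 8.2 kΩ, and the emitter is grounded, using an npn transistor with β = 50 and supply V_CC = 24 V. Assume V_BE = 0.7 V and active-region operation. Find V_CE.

V_CE ≈ 12 V

Base loop: V_CC = I_B·R_B + V_BE, so I_B = (24 − 0.7)/820 kΩ = 0.0284 mA.
In the active region I_C = β·I_B = 50 × 0.0284 = 1.42 mA.
Collector loop: V_CE = V_CC − I_C·R_C = 24 − 1.42×8.2 = 12.3 V.
Since V_CE = 12.3 V > V_CE(sat) ≈ 0.2 V, the transistor is in the active region as assumed.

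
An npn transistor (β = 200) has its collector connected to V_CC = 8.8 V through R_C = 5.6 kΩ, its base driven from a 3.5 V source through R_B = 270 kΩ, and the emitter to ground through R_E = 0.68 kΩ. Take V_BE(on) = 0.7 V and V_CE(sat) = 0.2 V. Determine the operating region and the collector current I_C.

saturation; I_C ≈ 1.4 mA

Assume active: I_B = (3.5 − 0.7)/(270 + 201×0.68) = 0.00689 mA, I_C = β·I_B = 1.38 mA.
Then V_CE = 8.8 − 1.38×5.6 − 1.38×0.68 = 0.148 V < 0.2 V — the active assumption fails.
Re-solve with V_CE = 0.2 V. KCL at the emitter: V_E/R_E = (V_BB−0.7−V_E)/R_B + (V_CC−0.2−V_E)/R_C, giving V_E = 0.935 V.
I_C = (V_CC − 0.2 − V_E)/R_C = (8.6 − 0.935)/5.6 = 1.37 mA.
Check: I_B = (2.8 − 0.935)/270 = 0.00691 mA, and β·I_B = 1.38 mA > I_C, confirming saturation.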